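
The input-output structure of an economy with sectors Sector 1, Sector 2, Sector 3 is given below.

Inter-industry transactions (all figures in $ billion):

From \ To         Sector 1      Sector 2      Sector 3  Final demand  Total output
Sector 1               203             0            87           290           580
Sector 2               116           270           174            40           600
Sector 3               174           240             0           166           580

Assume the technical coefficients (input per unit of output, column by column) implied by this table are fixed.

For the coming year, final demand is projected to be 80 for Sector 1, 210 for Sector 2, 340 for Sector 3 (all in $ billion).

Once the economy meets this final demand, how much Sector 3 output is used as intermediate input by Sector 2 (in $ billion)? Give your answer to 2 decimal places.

Technical coefficients a_ij = z_ij / X_j:
  a_11 = 203/580 = 0.35, a_21 = 116/580 = 0.20, a_31 = 174/580 = 0.30
  a_12 = 0/600 = 0.00, a_22 = 270/600 = 0.45, a_32 = 240/600 = 0.40
  a_13 = 87/580 = 0.15, a_23 = 174/580 = 0.30, a_33 = 0/580 = 0.00
I − A =
  [   0.65     0.00    -0.15]
  [  -0.20     0.55    -0.30]
  [  -0.30    -0.40     1.00]
Cofactors of I−A, C_ij = (−1)^(i+j)·(minor ij) (rows/columns in the sector order above):
  C_11 = (0.55)(1.00) − (-0.30)(-0.40) = 0.4300
  C_12 = −[(-0.20)(1.00) − (-0.30)(-0.30)] = 0.2900
  C_13 = (-0.20)(-0.40) − (0.55)(-0.30) = 0.2450
  C_21 = −[(0.00)(1.00) − (-0.15)(-0.40)] = 0.0600
  C_22 = (0.65)(1.00) − (-0.15)(-0.30) = 0.6050
  C_23 = −[(0.65)(-0.40) − (0.00)(-0.30)] = 0.2600
  C_31 = (0.00)(-0.30) − (-0.15)(0.55) = 0.0825
  C_32 = −[(0.65)(-0.30) − (-0.15)(-0.20)] = 0.2250
  C_33 = (0.65)(0.55) − (0.00)(-0.20) = 0.3575
det(I−A) = Σ_j (I−A)_1j·C_1j = (0.65)(0.4300) + (0.00)(0.2900) + (-0.15)(0.2450) = 0.24275
adj(I−A) = Cᵀ =
  [ 0.4300   0.0600   0.0825]
  [ 0.2900   0.6050   0.2250]
  [ 0.2450   0.2600   0.3575]
(I − A)⁻¹ = adj(I−A) / det(I−A) ≈
  [   1.7714     0.2472     0.3399]
  [   1.1946     2.4923     0.9269]
  [   1.0093     1.0711     1.4727]
First solve x = (I − A)⁻¹ d = adj(I−A)·d / det(I−A); in particular x_2 = (0.2900·80 + 0.6050·210 + 0.2250·340) / 0.24275 = 226.75 / 0.24275 ≈ 934.0886.
Intermediate flow from 3 to 2: z_32 = a_32 · x_2 = 0.40 × 226.75 / 0.24275 = 90.70 / 0.24275 ≈ 373.64.

z_32 = 373.64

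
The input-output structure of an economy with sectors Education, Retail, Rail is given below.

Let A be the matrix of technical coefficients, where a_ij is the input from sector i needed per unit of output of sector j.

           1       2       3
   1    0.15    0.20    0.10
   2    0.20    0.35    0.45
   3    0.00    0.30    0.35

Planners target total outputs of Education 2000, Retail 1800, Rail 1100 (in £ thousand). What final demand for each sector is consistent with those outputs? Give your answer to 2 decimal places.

I − A =
  [   0.85    -0.20    -0.10]
  [  -0.20     0.65    -0.45]
  [   0.00    -0.30     0.65]
d = (I − A) x:
  d_1 = (+0.85)·2000 + (-0.20)·1800 + (-0.10)·1100 = 1230.00
  d_2 = (-0.20)·2000 + (+0.65)·1800 + (-0.45)·1100 = 275.00
  d_3 = (+0.00)·2000 + (-0.30)·1800 + (+0.65)·1100 = 175.00

d_1 = 1230.00, d_2 = 275.00, d_3 = 175.00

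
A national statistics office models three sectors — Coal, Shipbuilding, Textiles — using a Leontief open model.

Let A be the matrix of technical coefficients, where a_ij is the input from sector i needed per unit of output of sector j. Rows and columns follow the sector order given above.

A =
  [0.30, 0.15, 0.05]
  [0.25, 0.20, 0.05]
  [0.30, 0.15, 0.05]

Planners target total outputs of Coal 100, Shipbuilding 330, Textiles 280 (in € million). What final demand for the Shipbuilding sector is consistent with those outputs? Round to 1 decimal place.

I − A =
  [   0.70    -0.15    -0.05]
  [  -0.25     0.80    -0.05]
  [  -0.30    -0.15     0.95]
d = (I − A) x:
  d_C = (+0.70)·100 + (-0.15)·330 + (-0.05)·280 = 6.5
  d_S = (-0.25)·100 + (+0.80)·330 + (-0.05)·280 = 225.0
  d_T = (-0.30)·100 + (-0.15)·330 + (+0.95)·280 = 186.5

d_S = 225.0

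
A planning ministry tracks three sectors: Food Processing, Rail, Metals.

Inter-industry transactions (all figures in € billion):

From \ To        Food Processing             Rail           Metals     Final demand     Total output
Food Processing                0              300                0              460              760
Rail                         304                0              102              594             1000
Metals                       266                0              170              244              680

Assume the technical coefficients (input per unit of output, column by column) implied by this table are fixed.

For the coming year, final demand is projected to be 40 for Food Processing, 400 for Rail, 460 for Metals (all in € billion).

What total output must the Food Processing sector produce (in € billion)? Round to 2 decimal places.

Technical coefficients a_ij = z_ij / X_j:
  a_11 = 0/760 = 0.00, a_21 = 304/760 = 0.40, a_31 = 266/760 = 0.35
  a_12 = 300/1000 = 0.30, a_22 = 0/1000 = 0.00, a_32 = 0/1000 = 0.00
  a_13 = 0/680 = 0.00, a_23 = 102/680 = 0.15, a_33 = 170/680 = 0.25
I − A =
  [   1.00    -0.30     0.00]
  [  -0.40     1.00    -0.15]
  [  -0.35     0.00     0.75]
Cofactors of I−A, C_ij = (−1)^(i+j)·(minor ij) (rows/columns in the sector order above):
  C_11 = (1.00)(0.75) − (-0.15)(0.00) = 0.7500
  C_12 = −[(-0.40)(0.75) − (-0.15)(-0.35)] = 0.3525
  C_13 = (-0.40)(0.00) − (1.00)(-0.35) = 0.3500
  C_21 = −[(-0.30)(0.75) − (0.00)(0.00)] = 0.2250
  C_22 = (1.00)(0.75) − (0.00)(-0.35) = 0.7500
  C_23 = −[(1.00)(0.00) − (-0.30)(-0.35)] = 0.1050
  C_31 = (-0.30)(-0.15) − (0.00)(1.00) = 0.0450
  C_32 = −[(1.00)(-0.15) − (0.00)(-0.40)] = 0.1500
  C_33 = (1.00)(1.00) − (-0.30)(-0.40) = 0.8800
det(I−A) = Σ_j (I−A)_1j·C_1j = (1.00)(0.7500) + (-0.30)(0.3525) + (0.00)(0.3500) = 0.64425
adj(I−A) = Cᵀ =
  [ 0.7500   0.2250   0.0450]
  [ 0.3525   0.7500   0.1500]
  [ 0.3500   0.1050   0.8800]
(I − A)⁻¹ = adj(I−A) / det(I−A) ≈
  [   1.1641     0.3492     0.0698]
  [   0.5471     1.1641     0.2328]
  [   0.5433     0.1630     1.3659]
x = (I − A)⁻¹ d = adj(I−A)·d / det(I−A), with det(I−A) = 0.64425:
  x_1 = (0.7500·40 + 0.2250·400 + 0.0450·460) / 0.64425 = 140.70 / 0.64425 ≈ 218.39
  x_2 = (0.3525·40 + 0.7500·400 + 0.1500·460) / 0.64425 = 383.10 / 0.64425 ≈ 594.64
  x_3 = (0.3500·40 + 0.1050·400 + 0.8800·460) / 0.64425 = 460.80 / 0.64425 ≈ 715.25

x_1 = 218.39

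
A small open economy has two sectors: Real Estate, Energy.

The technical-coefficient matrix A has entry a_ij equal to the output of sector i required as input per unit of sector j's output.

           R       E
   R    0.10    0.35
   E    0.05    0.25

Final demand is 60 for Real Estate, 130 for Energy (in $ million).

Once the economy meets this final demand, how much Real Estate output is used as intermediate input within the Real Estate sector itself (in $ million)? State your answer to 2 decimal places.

z_RR = 13.76

I − A =
  [   0.90    -0.35]
  [  -0.05     0.75]
det(I−A) = (0.90)(0.75) − (-0.35)(-0.05) = 0.6575
adj(I−A) = [[0.75, 0.35], [0.05, 0.90]]
(I − A)⁻¹ = adj(I−A) / det(I−A) ≈
  [   1.1407     0.5323]
  [   0.0760     1.3688]
First solve x = (I − A)⁻¹ d = adj(I−A)·d / det(I−A); in particular x_R = (0.75·60 + 0.35·130) / 0.6575 = 90.50 / 0.6575 ≈ 137.6426.
Intermediate flow from R to R: z_RR = a_RR · x_R = 0.10 × 90.50 / 0.6575 = 9.05 / 0.6575 ≈ 13.76.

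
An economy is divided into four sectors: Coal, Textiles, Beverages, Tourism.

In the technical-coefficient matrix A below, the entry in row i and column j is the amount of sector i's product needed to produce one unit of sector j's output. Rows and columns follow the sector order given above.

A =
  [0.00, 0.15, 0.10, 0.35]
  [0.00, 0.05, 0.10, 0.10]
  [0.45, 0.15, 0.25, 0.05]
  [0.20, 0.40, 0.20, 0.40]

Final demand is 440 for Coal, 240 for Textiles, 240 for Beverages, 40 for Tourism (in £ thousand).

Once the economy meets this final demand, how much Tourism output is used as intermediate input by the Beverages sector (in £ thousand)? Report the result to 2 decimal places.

I − A =
  [   1.00    -0.15    -0.10    -0.35]
  [   0.00     0.95    -0.10    -0.10]
  [  -0.45    -0.15     0.75    -0.05]
  [  -0.20    -0.40    -0.20     0.60]
Compute the cofactors C_ij = (−1)^(i+j)·(3×3 minor ij) of I−A; the adjugate is their transpose:
adj(I−A) = Cᵀ =
  [ 0.374000   0.192500   0.145500   0.262375]
  [ 0.052000   0.328000   0.075000   0.091250]
  [ 0.251000   0.204500   0.460500   0.218875]
  [ 0.243000   0.351000   0.252000   0.648000]
det(I−A) = Σ_j (I−A)_1j·C_1j = (1.00)(0.374000) + (-0.15)(0.052000) + (-0.10)(0.251000) + (-0.35)(0.243000) = 0.25605
(I − A)⁻¹ = adj(I−A) / det(I−A) ≈
  [   1.4607     0.7518     0.5682     1.0247]
  [   0.2031     1.2810     0.2929     0.3564]
  [   0.9803     0.7987     1.7985     0.8548]
  [   0.9490     1.3708     0.9842     2.5308]
First solve x = (I − A)⁻¹ d = adj(I−A)·d / det(I−A); in particular x_3 = (0.251000·440 + 0.204500·240 + 0.460500·240 + 0.218875·40) / 0.25605 = 278.795 / 0.25605 ≈ 1088.8303.
Intermediate flow from 4 to 3: z_43 = a_43 · x_3 = 0.20 × 278.795 / 0.25605 = 55.759 / 0.25605 ≈ 217.77.

z_43 = 217.77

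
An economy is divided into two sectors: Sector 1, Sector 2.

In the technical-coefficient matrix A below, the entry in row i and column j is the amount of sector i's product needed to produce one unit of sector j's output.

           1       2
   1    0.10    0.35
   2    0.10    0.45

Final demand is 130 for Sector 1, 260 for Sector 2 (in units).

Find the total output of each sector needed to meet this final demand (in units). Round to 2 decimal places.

I − A =
  [   0.90    -0.35]
  [  -0.10     0.55]
det(I−A) = (0.90)(0.55) − (-0.35)(-0.10) = 0.4600
adj(I−A) = [[0.55, 0.35], [0.10, 0.90]]
(I − A)⁻¹ = adj(I−A) / det(I−A) ≈
  [   1.1957     0.7609]
  [   0.2174     1.9565]
x = (I − A)⁻¹ d = adj(I−A)·d / det(I−A), with det(I−A) = 0.4600:
  x_1 = (0.55·130 + 0.35·260) / 0.4600 = 162.50 / 0.4600 ≈ 353.26
  x_2 = (0.10·130 + 0.90·260) / 0.4600 = 247.00 / 0.4600 ≈ 536.96

x_1 = 353.26, x_2 = 536.96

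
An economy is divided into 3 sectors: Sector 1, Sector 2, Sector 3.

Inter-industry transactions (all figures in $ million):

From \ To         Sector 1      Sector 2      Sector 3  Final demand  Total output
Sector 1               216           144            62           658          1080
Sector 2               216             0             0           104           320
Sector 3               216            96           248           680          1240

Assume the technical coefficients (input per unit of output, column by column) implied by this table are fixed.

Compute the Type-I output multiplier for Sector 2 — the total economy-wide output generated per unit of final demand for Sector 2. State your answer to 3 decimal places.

Technical coefficients a_ij = z_ij / X_j:
  a_11 = 216/1080 = 0.20, a_21 = 216/1080 = 0.20, a_31 = 216/1080 = 0.20
  a_12 = 144/320 = 0.45, a_22 = 0/320 = 0.00, a_32 = 96/320 = 0.30
  a_13 = 62/1240 = 0.05, a_23 = 0/1240 = 0.00, a_33 = 248/1240 = 0.20
I − A =
  [   0.80    -0.45    -0.05]
  [  -0.20     1.00     0.00]
  [  -0.20    -0.30     0.80]
Cofactors of I−A, C_ij = (−1)^(i+j)·(minor ij) (rows/columns in the sector order above):
  C_11 = (1.00)(0.80) − (0.00)(-0.30) = 0.8000
  C_12 = −[(-0.20)(0.80) − (0.00)(-0.20)] = 0.1600
  C_13 = (-0.20)(-0.30) − (1.00)(-0.20) = 0.2600
  C_21 = −[(-0.45)(0.80) − (-0.05)(-0.30)] = 0.3750
  C_22 = (0.80)(0.80) − (-0.05)(-0.20) = 0.6300
  C_23 = −[(0.80)(-0.30) − (-0.45)(-0.20)] = 0.3300
  C_31 = (-0.45)(0.00) − (-0.05)(1.00) = 0.0500
  C_32 = −[(0.80)(0.00) − (-0.05)(-0.20)] = 0.0100
  C_33 = (0.80)(1.00) − (-0.45)(-0.20) = 0.7100
det(I−A) = Σ_j (I−A)_1j·C_1j = (0.80)(0.8000) + (-0.45)(0.1600) + (-0.05)(0.2600) = 0.5550
adj(I−A) = Cᵀ =
  [ 0.8000   0.3750   0.0500]
  [ 0.1600   0.6300   0.0100]
  [ 0.2600   0.3300   0.7100]
(I − A)⁻¹ = adj(I−A) / det(I−A) ≈
  [   1.4414     0.6757     0.0901]
  [   0.2883     1.1351     0.0180]
  [   0.4685     0.5946     1.2793]
The output multiplier for sector j is the column-j sum of the Leontief inverse (I − A)⁻¹ = adj(I−A) / det(I−A).
Column 2 of adj(I−A): (0.3750, 0.6300, 0.3300); det(I−A) = 0.5550.
m_2 = (0.3750 + 0.6300 + 0.3300) / 0.5550 = 1.335 / 0.5550 ≈ 2.405.

m_2 = 2.405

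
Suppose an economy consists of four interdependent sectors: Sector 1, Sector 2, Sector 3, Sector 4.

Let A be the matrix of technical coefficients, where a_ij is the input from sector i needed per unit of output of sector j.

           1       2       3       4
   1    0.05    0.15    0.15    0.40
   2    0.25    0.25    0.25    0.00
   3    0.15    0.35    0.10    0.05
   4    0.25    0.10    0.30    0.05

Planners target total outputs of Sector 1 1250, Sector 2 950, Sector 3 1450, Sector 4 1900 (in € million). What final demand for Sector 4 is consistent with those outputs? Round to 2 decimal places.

d_4 = 962.50

I − A =
  [   0.95    -0.15    -0.15    -0.40]
  [  -0.25     0.75    -0.25     0.00]
  [  -0.15    -0.35     0.90    -0.05]
  [  -0.25    -0.10    -0.30     0.95]
d = (I − A) x:
  d_1 = (+0.95)·1250 + (-0.15)·950 + (-0.15)·1450 + (-0.40)·1900 = 67.50
  d_2 = (-0.25)·1250 + (+0.75)·950 + (-0.25)·1450 + (+0.00)·1900 = 37.50
  d_3 = (-0.15)·1250 + (-0.35)·950 + (+0.90)·1450 + (-0.05)·1900 = 690.00
  d_4 = (-0.25)·1250 + (-0.10)·950 + (-0.30)·1450 + (+0.95)·1900 = 962.50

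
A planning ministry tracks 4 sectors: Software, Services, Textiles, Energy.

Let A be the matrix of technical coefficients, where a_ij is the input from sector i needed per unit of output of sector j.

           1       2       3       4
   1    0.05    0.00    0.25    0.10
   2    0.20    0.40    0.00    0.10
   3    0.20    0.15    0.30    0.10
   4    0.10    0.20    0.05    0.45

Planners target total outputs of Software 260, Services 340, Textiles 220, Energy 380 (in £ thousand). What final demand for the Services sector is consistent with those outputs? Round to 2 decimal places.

d_2 = 114.00

I − A =
  [   0.95     0.00    -0.25    -0.10]
  [  -0.20     0.60     0.00    -0.10]
  [  -0.20    -0.15     0.70    -0.10]
  [  -0.10    -0.20    -0.05     0.55]
d = (I − A) x:
  d_1 = (+0.95)·260 + (+0.00)·340 + (-0.25)·220 + (-0.10)·380 = 154.00
  d_2 = (-0.20)·260 + (+0.60)·340 + (+0.00)·220 + (-0.10)·380 = 114.00
  d_3 = (-0.20)·260 + (-0.15)·340 + (+0.70)·220 + (-0.10)·380 = 13.00
  d_4 = (-0.10)·260 + (-0.20)·340 + (-0.05)·220 + (+0.55)·380 = 104.00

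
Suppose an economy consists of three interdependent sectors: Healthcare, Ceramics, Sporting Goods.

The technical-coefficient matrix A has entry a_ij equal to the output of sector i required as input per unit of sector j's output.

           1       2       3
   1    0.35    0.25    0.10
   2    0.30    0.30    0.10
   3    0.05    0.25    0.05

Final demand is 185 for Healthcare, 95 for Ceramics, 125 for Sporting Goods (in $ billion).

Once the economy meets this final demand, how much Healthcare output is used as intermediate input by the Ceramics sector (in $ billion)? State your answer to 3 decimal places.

z_12 = 93.017

I − A =
  [   0.65    -0.25    -0.10]
  [  -0.30     0.70    -0.10]
  [  -0.05    -0.25     0.95]
Cofactors of I−A, C_ij = (−1)^(i+j)·(minor ij) (rows/columns in the sector order above):
  C_11 = (0.70)(0.95) − (-0.10)(-0.25) = 0.6400
  C_12 = −[(-0.30)(0.95) − (-0.10)(-0.05)] = 0.2900
  C_13 = (-0.30)(-0.25) − (0.70)(-0.05) = 0.1100
  C_21 = −[(-0.25)(0.95) − (-0.10)(-0.25)] = 0.2625
  C_22 = (0.65)(0.95) − (-0.10)(-0.05) = 0.6125
  C_23 = −[(0.65)(-0.25) − (-0.25)(-0.05)] = 0.1750
  C_31 = (-0.25)(-0.10) − (-0.10)(0.70) = 0.0950
  C_32 = −[(0.65)(-0.10) − (-0.10)(-0.30)] = 0.0950
  C_33 = (0.65)(0.70) − (-0.25)(-0.30) = 0.3800
det(I−A) = Σ_j (I−A)_1j·C_1j = (0.65)(0.6400) + (-0.25)(0.2900) + (-0.10)(0.1100) = 0.3325
adj(I−A) = Cᵀ =
  [ 0.6400   0.2625   0.0950]
  [ 0.2900   0.6125   0.0950]
  [ 0.1100   0.1750   0.3800]
(I − A)⁻¹ = adj(I−A) / det(I−A) ≈
  [   1.9248     0.7895     0.2857]
  [   0.8722     1.8421     0.2857]
  [   0.3308     0.5263     1.1429]
First solve x = (I − A)⁻¹ d = adj(I−A)·d / det(I−A); in particular x_2 = (0.2900·185 + 0.6125·95 + 0.0950·125) / 0.3325 = 123.7125 / 0.3325 ≈ 372.06767.
Intermediate flow from 1 to 2: z_12 = a_12 · x_2 = 0.25 × 123.7125 / 0.3325 = 30.928125 / 0.3325 ≈ 93.017.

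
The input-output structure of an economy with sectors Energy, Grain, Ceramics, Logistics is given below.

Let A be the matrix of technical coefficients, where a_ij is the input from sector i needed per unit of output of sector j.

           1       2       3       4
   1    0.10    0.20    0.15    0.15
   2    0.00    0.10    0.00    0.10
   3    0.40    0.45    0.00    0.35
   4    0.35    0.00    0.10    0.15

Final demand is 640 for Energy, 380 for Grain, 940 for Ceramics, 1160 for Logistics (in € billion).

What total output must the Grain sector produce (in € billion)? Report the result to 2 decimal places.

x_2 = 689.33

I − A =
  [   0.90    -0.20    -0.15    -0.15]
  [   0.00     0.90     0.00    -0.10]
  [  -0.40    -0.45     1.00    -0.35]
  [  -0.35     0.00    -0.10     0.85]
Compute the cofactors C_ij = (−1)^(i+j)·(3×3 minor ij) of I−A; the adjugate is their transpose:
adj(I−A) = Cᵀ =
  [ 0.729000   0.227125   0.130250   0.209000]
  [ 0.039000   0.605625   0.014250   0.084000]
  [ 0.432000   0.413125   0.634250   0.386000]
  [ 0.351000   0.142125   0.128250   0.756000]
det(I−A) = Σ_j (I−A)_1j·C_1j = (0.90)(0.729000) + (-0.20)(0.039000) + (-0.15)(0.432000) + (-0.15)(0.351000) = 0.53085
(I − A)⁻¹ = adj(I−A) / det(I−A) ≈
  [   1.3733     0.4279     0.2454     0.3937]
  [   0.0735     1.1409     0.0268     0.1582]
  [   0.8138     0.7782     1.1948     0.7271]
  [   0.6612     0.2677     0.2416     1.4241]
x = (I − A)⁻¹ d = adj(I−A)·d / det(I−A), with det(I−A) = 0.53085:
  x_1 = (0.729000·640 + 0.227125·380 + 0.130250·940 + 0.209000·1160) / 0.53085 = 917.7425 / 0.53085 ≈ 1728.82
  x_2 = (0.039000·640 + 0.605625·380 + 0.014250·940 + 0.084000·1160) / 0.53085 = 365.9325 / 0.53085 ≈ 689.33
  x_3 = (0.432000·640 + 0.413125·380 + 0.634250·940 + 0.386000·1160) / 0.53085 = 1477.4225 / 0.53085 ≈ 2783.13
  x_4 = (0.351000·640 + 0.142125·380 + 0.128250·940 + 0.756000·1160) / 0.53085 = 1276.1625 / 0.53085 ≈ 2404.00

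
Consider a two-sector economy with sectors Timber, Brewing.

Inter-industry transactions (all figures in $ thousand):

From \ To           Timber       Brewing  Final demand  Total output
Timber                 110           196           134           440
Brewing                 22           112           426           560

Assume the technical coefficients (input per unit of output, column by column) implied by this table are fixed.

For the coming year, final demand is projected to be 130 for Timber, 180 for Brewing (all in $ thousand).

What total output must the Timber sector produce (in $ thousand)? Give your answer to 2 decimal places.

x_T = 286.70

Technical coefficients a_ij = z_ij / X_j:
  a_TT = 110/440 = 0.25, a_BT = 22/440 = 0.05
  a_TB = 196/560 = 0.35, a_BB = 112/560 = 0.20
I − A =
  [   0.75    -0.35]
  [  -0.05     0.80]
det(I−A) = (0.75)(0.80) − (-0.35)(-0.05) = 0.5825
adj(I−A) = [[0.80, 0.35], [0.05, 0.75]]
(I − A)⁻¹ = adj(I−A) / det(I−A) ≈
  [   1.3734     0.6009]
  [   0.0858     1.2876]
x = (I − A)⁻¹ d = adj(I−A)·d / det(I−A), with det(I−A) = 0.5825:
  x_T = (0.80·130 + 0.35·180) / 0.5825 = 167.00 / 0.5825 ≈ 286.70
  x_B = (0.05·130 + 0.75·180) / 0.5825 = 141.50 / 0.5825 ≈ 242.92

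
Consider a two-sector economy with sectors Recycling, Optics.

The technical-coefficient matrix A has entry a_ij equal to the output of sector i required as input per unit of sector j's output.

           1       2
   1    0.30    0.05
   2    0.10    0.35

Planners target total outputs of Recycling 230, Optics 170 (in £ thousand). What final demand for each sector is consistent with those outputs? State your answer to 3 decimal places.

d_1 = 152.500, d_2 = 87.500

I − A =
  [   0.70    -0.05]
  [  -0.10     0.65]
d = (I − A) x:
  d_1 = (+0.70)·230 + (-0.05)·170 = 152.500
  d_2 = (-0.10)·230 + (+0.65)·170 = 87.500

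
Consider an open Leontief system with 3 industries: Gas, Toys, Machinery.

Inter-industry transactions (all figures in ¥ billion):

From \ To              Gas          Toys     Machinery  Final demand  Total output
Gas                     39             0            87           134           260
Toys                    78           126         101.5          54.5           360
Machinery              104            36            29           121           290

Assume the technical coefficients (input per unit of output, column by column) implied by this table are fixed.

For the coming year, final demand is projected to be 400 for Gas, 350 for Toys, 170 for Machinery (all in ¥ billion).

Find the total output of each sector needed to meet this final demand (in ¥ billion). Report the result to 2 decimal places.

Technical coefficients a_ij = z_ij / X_j:
  a_GG = 39/260 = 0.15, a_TG = 78/260 = 0.30, a_MG = 104/260 = 0.40
  a_GT = 0/360 = 0.00, a_TT = 126/360 = 0.35, a_MT = 36/360 = 0.10
  a_GM = 87/290 = 0.30, a_TM = 101.5/290 = 0.35, a_MM = 29/290 = 0.10
I − A =
  [   0.85     0.00    -0.30]
  [  -0.30     0.65    -0.35]
  [  -0.40    -0.10     0.90]
Cofactors of I−A, C_ij = (−1)^(i+j)·(minor ij) (rows/columns in the sector order above):
  C_11 = (0.65)(0.90) − (-0.35)(-0.10) = 0.5500
  C_12 = −[(-0.30)(0.90) − (-0.35)(-0.40)] = 0.4100
  C_13 = (-0.30)(-0.10) − (0.65)(-0.40) = 0.2900
  C_21 = −[(0.00)(0.90) − (-0.30)(-0.10)] = 0.0300
  C_22 = (0.85)(0.90) − (-0.30)(-0.40) = 0.6450
  C_23 = −[(0.85)(-0.10) − (0.00)(-0.40)] = 0.0850
  C_31 = (0.00)(-0.35) − (-0.30)(0.65) = 0.1950
  C_32 = −[(0.85)(-0.35) − (-0.30)(-0.30)] = 0.3875
  C_33 = (0.85)(0.65) − (0.00)(-0.30) = 0.5525
det(I−A) = Σ_j (I−A)_1j·C_1j = (0.85)(0.5500) + (0.00)(0.4100) + (-0.30)(0.2900) = 0.3805
adj(I−A) = Cᵀ =
  [ 0.5500   0.0300   0.1950]
  [ 0.4100   0.6450   0.3875]
  [ 0.2900   0.0850   0.5525]
(I − A)⁻¹ = adj(I−A) / det(I−A) ≈
  [   1.4455     0.0788     0.5125]
  [   1.0775     1.6951     1.0184]
  [   0.7622     0.2234     1.4520]
x = (I − A)⁻¹ d = adj(I−A)·d / det(I−A), with det(I−A) = 0.3805:
  x_G = (0.5500·400 + 0.0300·350 + 0.1950·170) / 0.3805 = 263.65 / 0.3805 ≈ 692.90
  x_T = (0.4100·400 + 0.6450·350 + 0.3875·170) / 0.3805 = 455.625 / 0.3805 ≈ 1197.44
  x_M = (0.2900·400 + 0.0850·350 + 0.5525·170) / 0.3805 = 239.675 / 0.3805 ≈ 629.89

x_G = 692.90, x_T = 1197.44, x_M = 629.89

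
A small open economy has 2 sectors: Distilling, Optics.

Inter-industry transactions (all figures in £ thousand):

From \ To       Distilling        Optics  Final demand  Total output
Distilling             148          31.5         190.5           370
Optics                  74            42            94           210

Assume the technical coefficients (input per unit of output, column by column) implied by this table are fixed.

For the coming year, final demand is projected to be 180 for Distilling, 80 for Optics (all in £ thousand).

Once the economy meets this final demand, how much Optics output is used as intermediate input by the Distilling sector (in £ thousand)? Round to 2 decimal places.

Technical coefficients a_ij = z_ij / X_j:
  a_DD = 148/370 = 0.40, a_OD = 74/370 = 0.20
  a_DO = 31.5/210 = 0.15, a_OO = 42/210 = 0.20
I − A =
  [   0.60    -0.15]
  [  -0.20     0.80]
det(I−A) = (0.60)(0.80) − (-0.15)(-0.20) = 0.4500
adj(I−A) = [[0.80, 0.15], [0.20, 0.60]]
(I − A)⁻¹ = adj(I−A) / det(I−A) ≈
  [   1.7778     0.3333]
  [   0.4444     1.3333]
First solve x = (I − A)⁻¹ d = adj(I−A)·d / det(I−A); in particular x_D = (0.80·180 + 0.15·80) / 0.4500 = 156.00 / 0.4500 ≈ 346.6667.
Intermediate flow from O to D: z_OD = a_OD · x_D = 0.20 × 156.00 / 0.4500 = 31.20 / 0.4500 ≈ 69.33.

z_OD = 69.33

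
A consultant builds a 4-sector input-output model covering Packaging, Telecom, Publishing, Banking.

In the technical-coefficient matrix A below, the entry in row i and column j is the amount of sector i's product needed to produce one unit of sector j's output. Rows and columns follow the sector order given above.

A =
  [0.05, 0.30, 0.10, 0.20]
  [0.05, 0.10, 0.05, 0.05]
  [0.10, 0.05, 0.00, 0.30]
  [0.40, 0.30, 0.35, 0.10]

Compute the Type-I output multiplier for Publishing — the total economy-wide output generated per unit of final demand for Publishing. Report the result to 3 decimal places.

I − A =
  [   0.95    -0.30    -0.10    -0.20]
  [  -0.05     0.90    -0.05    -0.05]
  [  -0.10    -0.05     1.00    -0.30]
  [  -0.40    -0.30    -0.35     0.90]
Compute the cofactors C_ij = (−1)^(i+j)·(3×3 minor ij) of I−A; the adjugate is their transpose:
adj(I−A) = Cᵀ =
  [ 0.692875   0.315500   0.164250   0.226250]
  [ 0.072000   0.647250   0.065375   0.073750]
  [ 0.195250   0.193250   0.660750   0.274375]
  [ 0.407875   0.431125   0.351750   0.826875]
det(I−A) = Σ_j (I−A)_1j·C_1j = (0.95)(0.692875) + (-0.30)(0.072000) + (-0.10)(0.195250) + (-0.20)(0.407875) = 0.53553125
(I − A)⁻¹ = adj(I−A) / det(I−A) ≈
  [   1.2938     0.5891     0.3067     0.4225]
  [   0.1344     1.2086     0.1221     0.1377]
  [   0.3646     0.3609     1.2338     0.5123]
  [   0.7616     0.8050     0.6568     1.5440]
The output multiplier for sector j is the column-j sum of the Leontief inverse (I − A)⁻¹ = adj(I−A) / det(I−A).
Column 3 of adj(I−A): (0.164250, 0.065375, 0.660750, 0.351750); det(I−A) = 0.53553125.
m_3 = (0.164250 + 0.065375 + 0.660750 + 0.351750) / 0.53553125 = 1.242125 / 0.53553125 ≈ 2.319.

m_3 = 2.319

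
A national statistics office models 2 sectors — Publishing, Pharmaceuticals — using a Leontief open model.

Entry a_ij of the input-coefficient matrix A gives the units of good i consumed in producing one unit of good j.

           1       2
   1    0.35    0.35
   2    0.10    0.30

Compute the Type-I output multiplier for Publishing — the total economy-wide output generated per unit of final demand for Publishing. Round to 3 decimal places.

m_1 = 1.905

I − A =
  [   0.65    -0.35]
  [  -0.10     0.70]
det(I−A) = (0.65)(0.70) − (-0.35)(-0.10) = 0.4200
adj(I−A) = [[0.70, 0.35], [0.10, 0.65]]
(I − A)⁻¹ = adj(I−A) / det(I−A) ≈
  [   1.6667     0.8333]
  [   0.2381     1.5476]
The output multiplier for sector j is the column-j sum of the Leontief inverse (I − A)⁻¹ = adj(I−A) / det(I−A).
Column 1 of adj(I−A): (0.70, 0.10); det(I−A) = 0.4200.
m_1 = (0.70 + 0.10) / 0.4200 = 0.80 / 0.4200 ≈ 1.905.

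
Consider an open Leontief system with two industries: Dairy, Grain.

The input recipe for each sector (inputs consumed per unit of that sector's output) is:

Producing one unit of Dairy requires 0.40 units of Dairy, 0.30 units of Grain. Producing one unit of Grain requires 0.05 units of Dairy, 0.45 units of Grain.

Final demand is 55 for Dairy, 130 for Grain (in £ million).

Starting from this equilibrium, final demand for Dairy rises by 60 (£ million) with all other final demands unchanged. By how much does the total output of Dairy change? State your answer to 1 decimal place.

Δx_1 = 104.8

I − A =
  [   0.60    -0.05]
  [  -0.30     0.55]
det(I−A) = (0.60)(0.55) − (-0.05)(-0.30) = 0.3150
adj(I−A) = [[0.55, 0.05], [0.30, 0.60]]
(I − A)⁻¹ = adj(I−A) / det(I−A) ≈
  [   1.7460     0.1587]
  [   0.9524     1.9048]
Δx = (I − A)⁻¹ Δd with Δd having +60 in the Dairy component and 0 elsewhere.
So Δx_1 = L_11 · (+60), where L_11 = adj(I−A)_11 / det(I−A) = 0.55 / 0.3150.
Δx_1 = 0.55 × (+60) / 0.3150 = 33.00 / 0.3150 ≈ 104.8.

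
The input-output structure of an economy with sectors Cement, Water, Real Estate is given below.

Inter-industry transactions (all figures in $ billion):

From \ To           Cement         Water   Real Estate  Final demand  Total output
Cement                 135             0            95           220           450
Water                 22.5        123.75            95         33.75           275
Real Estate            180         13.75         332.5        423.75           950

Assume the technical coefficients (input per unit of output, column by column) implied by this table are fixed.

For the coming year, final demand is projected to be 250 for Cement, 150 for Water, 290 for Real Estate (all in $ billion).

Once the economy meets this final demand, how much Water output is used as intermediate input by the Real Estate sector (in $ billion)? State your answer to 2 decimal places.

Technical coefficients a_ij = z_ij / X_j:
  a_CC = 135/450 = 0.30, a_WC = 22.5/450 = 0.05, a_RC = 180/450 = 0.40
  a_CW = 0/275 = 0.00, a_WW = 123.75/275 = 0.45, a_RW = 13.75/275 = 0.05
  a_CR = 95/950 = 0.10, a_WR = 95/950 = 0.10, a_RR = 332.5/950 = 0.35
I − A =
  [   0.70     0.00    -0.10]
  [  -0.05     0.55    -0.10]
  [  -0.40    -0.05     0.65]
Cofactors of I−A, C_ij = (−1)^(i+j)·(minor ij) (rows/columns in the sector order above):
  C_11 = (0.55)(0.65) − (-0.10)(-0.05) = 0.3525
  C_12 = −[(-0.05)(0.65) − (-0.10)(-0.40)] = 0.0725
  C_13 = (-0.05)(-0.05) − (0.55)(-0.40) = 0.2225
  C_21 = −[(0.00)(0.65) − (-0.10)(-0.05)] = 0.0050
  C_22 = (0.70)(0.65) − (-0.10)(-0.40) = 0.4150
  C_23 = −[(0.70)(-0.05) − (0.00)(-0.40)] = 0.0350
  C_31 = (0.00)(-0.10) − (-0.10)(0.55) = 0.0550
  C_32 = −[(0.70)(-0.10) − (-0.10)(-0.05)] = 0.0750
  C_33 = (0.70)(0.55) − (0.00)(-0.05) = 0.3850
det(I−A) = Σ_j (I−A)_1j·C_1j = (0.70)(0.3525) + (0.00)(0.0725) + (-0.10)(0.2225) = 0.2245
adj(I−A) = Cᵀ =
  [ 0.3525   0.0050   0.0550]
  [ 0.0725   0.4150   0.0750]
  [ 0.2225   0.0350   0.3850]
(I − A)⁻¹ = adj(I−A) / det(I−A) ≈
  [   1.5702     0.0223     0.2450]
  [   0.3229     1.8486     0.3341]
  [   0.9911     0.1559     1.7149]
First solve x = (I − A)⁻¹ d = adj(I−A)·d / det(I−A); in particular x_R = (0.2225·250 + 0.0350·150 + 0.3850·290) / 0.2245 = 172.525 / 0.2245 ≈ 768.4855.
Intermediate flow from W to R: z_WR = a_WR · x_R = 0.10 × 172.525 / 0.2245 = 17.2525 / 0.2245 ≈ 76.85.

z_WR = 76.85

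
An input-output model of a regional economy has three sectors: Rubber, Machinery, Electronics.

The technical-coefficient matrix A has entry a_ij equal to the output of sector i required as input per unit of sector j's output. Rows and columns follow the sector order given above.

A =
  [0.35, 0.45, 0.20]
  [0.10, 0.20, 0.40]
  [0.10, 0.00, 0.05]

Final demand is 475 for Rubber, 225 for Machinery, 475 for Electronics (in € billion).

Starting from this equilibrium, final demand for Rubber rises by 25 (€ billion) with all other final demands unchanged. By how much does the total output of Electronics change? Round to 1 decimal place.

Δx_3 = 4.8

I − A =
  [   0.65    -0.45    -0.20]
  [  -0.10     0.80    -0.40]
  [  -0.10     0.00     0.95]
Cofactors of I−A, C_ij = (−1)^(i+j)·(minor ij) (rows/columns in the sector order above):
  C_11 = (0.80)(0.95) − (-0.40)(0.00) = 0.7600
  C_12 = −[(-0.10)(0.95) − (-0.40)(-0.10)] = 0.1350
  C_13 = (-0.10)(0.00) − (0.80)(-0.10) = 0.0800
  C_21 = −[(-0.45)(0.95) − (-0.20)(0.00)] = 0.4275
  C_22 = (0.65)(0.95) − (-0.20)(-0.10) = 0.5975
  C_23 = −[(0.65)(0.00) − (-0.45)(-0.10)] = 0.0450
  C_31 = (-0.45)(-0.40) − (-0.20)(0.80) = 0.3400
  C_32 = −[(0.65)(-0.40) − (-0.20)(-0.10)] = 0.2800
  C_33 = (0.65)(0.80) − (-0.45)(-0.10) = 0.4750
det(I−A) = Σ_j (I−A)_1j·C_1j = (0.65)(0.7600) + (-0.45)(0.1350) + (-0.20)(0.0800) = 0.41725
adj(I−A) = Cᵀ =
  [ 0.7600   0.4275   0.3400]
  [ 0.1350   0.5975   0.2800]
  [ 0.0800   0.0450   0.4750]
(I − A)⁻¹ = adj(I−A) / det(I−A) ≈
  [   1.8214     1.0246     0.8149]
  [   0.3235     1.4320     0.6711]
  [   0.1917     0.1078     1.1384]
Δx = (I − A)⁻¹ Δd with Δd having +25 in the Rubber component and 0 elsewhere.
So Δx_3 = L_31 · (+25), where L_31 = adj(I−A)_31 / det(I−A) = 0.0800 / 0.41725.
Δx_3 = 0.0800 × (+25) / 0.41725 = 2.00 / 0.41725 ≈ 4.8.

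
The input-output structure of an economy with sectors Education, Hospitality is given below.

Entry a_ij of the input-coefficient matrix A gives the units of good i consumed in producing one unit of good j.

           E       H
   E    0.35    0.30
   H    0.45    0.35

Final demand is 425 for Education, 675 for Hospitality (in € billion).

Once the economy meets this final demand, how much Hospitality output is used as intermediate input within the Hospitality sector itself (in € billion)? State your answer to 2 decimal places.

I − A =
  [   0.65    -0.30]
  [  -0.45     0.65]
det(I−A) = (0.65)(0.65) − (-0.30)(-0.45) = 0.2875
adj(I−A) = [[0.65, 0.30], [0.45, 0.65]]
(I − A)⁻¹ = adj(I−A) / det(I−A) ≈
  [   2.2609     1.0435]
  [   1.5652     2.2609]
First solve x = (I − A)⁻¹ d = adj(I−A)·d / det(I−A); in particular x_H = (0.45·425 + 0.65·675) / 0.2875 = 630.00 / 0.2875 ≈ 2191.3043.
Intermediate flow from H to H: z_HH = a_HH · x_H = 0.35 × 630.00 / 0.2875 = 220.50 / 0.2875 ≈ 766.96.

z_HH = 766.96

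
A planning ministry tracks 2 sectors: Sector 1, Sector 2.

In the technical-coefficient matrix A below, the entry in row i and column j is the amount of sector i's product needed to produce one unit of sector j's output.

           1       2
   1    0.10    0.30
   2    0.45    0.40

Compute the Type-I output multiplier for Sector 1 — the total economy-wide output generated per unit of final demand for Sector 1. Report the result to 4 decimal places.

m_1 = 2.5926

I − A =
  [   0.90    -0.30]
  [  -0.45     0.60]
det(I−A) = (0.90)(0.60) − (-0.30)(-0.45) = 0.4050
adj(I−A) = [[0.60, 0.30], [0.45, 0.90]]
(I − A)⁻¹ = adj(I−A) / det(I−A) ≈
  [   1.48148     0.74074]
  [   1.11111     2.22222]
The output multiplier for sector j is the column-j sum of the Leontief inverse (I − A)⁻¹ = adj(I−A) / det(I−A).
Column 1 of adj(I−A): (0.60, 0.45); det(I−A) = 0.4050.
m_1 = (0.60 + 0.45) / 0.4050 = 1.05 / 0.4050 ≈ 2.5926.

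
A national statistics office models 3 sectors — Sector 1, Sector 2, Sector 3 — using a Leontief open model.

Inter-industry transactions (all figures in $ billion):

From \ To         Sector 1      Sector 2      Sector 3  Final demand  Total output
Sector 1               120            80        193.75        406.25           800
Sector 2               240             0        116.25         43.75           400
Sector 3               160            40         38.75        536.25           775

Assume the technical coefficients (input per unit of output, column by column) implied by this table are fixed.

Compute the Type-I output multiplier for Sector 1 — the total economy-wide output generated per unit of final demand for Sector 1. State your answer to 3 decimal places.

Technical coefficients a_ij = z_ij / X_j:
  a_11 = 120/800 = 0.15, a_21 = 240/800 = 0.30, a_31 = 160/800 = 0.20
  a_12 = 80/400 = 0.20, a_22 = 0/400 = 0.00, a_32 = 40/400 = 0.10
  a_13 = 193.75/775 = 0.25, a_23 = 116.25/775 = 0.15, a_33 = 38.75/775 = 0.05
I − A =
  [   0.85    -0.20    -0.25]
  [  -0.30     1.00    -0.15]
  [  -0.20    -0.10     0.95]
Cofactors of I−A, C_ij = (−1)^(i+j)·(minor ij) (rows/columns in the sector order above):
  C_11 = (1.00)(0.95) − (-0.15)(-0.10) = 0.9350
  C_12 = −[(-0.30)(0.95) − (-0.15)(-0.20)] = 0.3150
  C_13 = (-0.30)(-0.10) − (1.00)(-0.20) = 0.2300
  C_21 = −[(-0.20)(0.95) − (-0.25)(-0.10)] = 0.2150
  C_22 = (0.85)(0.95) − (-0.25)(-0.20) = 0.7575
  C_23 = −[(0.85)(-0.10) − (-0.20)(-0.20)] = 0.1250
  C_31 = (-0.20)(-0.15) − (-0.25)(1.00) = 0.2800
  C_32 = −[(0.85)(-0.15) − (-0.25)(-0.30)] = 0.2025
  C_33 = (0.85)(1.00) − (-0.20)(-0.30) = 0.7900
det(I−A) = Σ_j (I−A)_1j·C_1j = (0.85)(0.9350) + (-0.20)(0.3150) + (-0.25)(0.2300) = 0.67425
adj(I−A) = Cᵀ =
  [ 0.9350   0.2150   0.2800]
  [ 0.3150   0.7575   0.2025]
  [ 0.2300   0.1250   0.7900]
(I − A)⁻¹ = adj(I−A) / det(I−A) ≈
  [   1.3867     0.3189     0.4153]
  [   0.4672     1.1235     0.3003]
  [   0.3411     0.1854     1.1717]
The output multiplier for sector j is the column-j sum of the Leontief inverse (I − A)⁻¹ = adj(I−A) / det(I−A).
Column 1 of adj(I−A): (0.9350, 0.3150, 0.2300); det(I−A) = 0.67425.
m_1 = (0.9350 + 0.3150 + 0.2300) / 0.67425 = 1.48 / 0.67425 ≈ 2.195.

m_1 = 2.195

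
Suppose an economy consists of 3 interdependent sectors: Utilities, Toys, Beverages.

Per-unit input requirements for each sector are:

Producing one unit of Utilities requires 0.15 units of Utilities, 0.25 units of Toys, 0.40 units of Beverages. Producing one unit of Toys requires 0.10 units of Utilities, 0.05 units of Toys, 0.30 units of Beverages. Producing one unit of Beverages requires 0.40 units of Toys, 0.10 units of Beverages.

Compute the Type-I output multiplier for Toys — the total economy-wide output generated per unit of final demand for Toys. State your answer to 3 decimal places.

I − A =
  [   0.85    -0.10     0.00]
  [  -0.25     0.95    -0.40]
  [  -0.40    -0.30     0.90]
Cofactors of I−A, C_ij = (−1)^(i+j)·(minor ij) (rows/columns in the sector order above):
  C_11 = (0.95)(0.90) − (-0.40)(-0.30) = 0.7350
  C_12 = −[(-0.25)(0.90) − (-0.40)(-0.40)] = 0.3850
  C_13 = (-0.25)(-0.30) − (0.95)(-0.40) = 0.4550
  C_21 = −[(-0.10)(0.90) − (0.00)(-0.30)] = 0.0900
  C_22 = (0.85)(0.90) − (0.00)(-0.40) = 0.7650
  C_23 = −[(0.85)(-0.30) − (-0.10)(-0.40)] = 0.2950
  C_31 = (-0.10)(-0.40) − (0.00)(0.95) = 0.0400
  C_32 = −[(0.85)(-0.40) − (0.00)(-0.25)] = 0.3400
  C_33 = (0.85)(0.95) − (-0.10)(-0.25) = 0.7825
det(I−A) = Σ_j (I−A)_1j·C_1j = (0.85)(0.7350) + (-0.10)(0.3850) + (0.00)(0.4550) = 0.58625
adj(I−A) = Cᵀ =
  [ 0.7350   0.0900   0.0400]
  [ 0.3850   0.7650   0.3400]
  [ 0.4550   0.2950   0.7825]
(I − A)⁻¹ = adj(I−A) / det(I−A) ≈
  [   1.2537     0.1535     0.0682]
  [   0.6567     1.3049     0.5800]
  [   0.7761     0.5032     1.3348]
The output multiplier for sector j is the column-j sum of the Leontief inverse (I − A)⁻¹ = adj(I−A) / det(I−A).
Column 2 of adj(I−A): (0.0900, 0.7650, 0.2950); det(I−A) = 0.58625.
m_2 = (0.0900 + 0.7650 + 0.2950) / 0.58625 = 1.15 / 0.58625 ≈ 1.962.

m_2 = 1.962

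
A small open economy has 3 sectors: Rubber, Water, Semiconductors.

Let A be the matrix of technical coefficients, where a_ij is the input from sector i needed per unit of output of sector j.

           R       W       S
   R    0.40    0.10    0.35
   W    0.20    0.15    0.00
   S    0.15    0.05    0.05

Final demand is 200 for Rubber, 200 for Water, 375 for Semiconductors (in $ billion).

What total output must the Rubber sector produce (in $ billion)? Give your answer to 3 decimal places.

x_R = 708.146

I − A =
  [   0.60    -0.10    -0.35]
  [  -0.20     0.85     0.00]
  [  -0.15    -0.05     0.95]
Cofactors of I−A, C_ij = (−1)^(i+j)·(minor ij) (rows/columns in the sector order above):
  C_11 = (0.85)(0.95) − (0.00)(-0.05) = 0.8075
  C_12 = −[(-0.20)(0.95) − (0.00)(-0.15)] = 0.1900
  C_13 = (-0.20)(-0.05) − (0.85)(-0.15) = 0.1375
  C_21 = −[(-0.10)(0.95) − (-0.35)(-0.05)] = 0.1125
  C_22 = (0.60)(0.95) − (-0.35)(-0.15) = 0.5175
  C_23 = −[(0.60)(-0.05) − (-0.10)(-0.15)] = 0.0450
  C_31 = (-0.10)(0.00) − (-0.35)(0.85) = 0.2975
  C_32 = −[(0.60)(0.00) − (-0.35)(-0.20)] = 0.0700
  C_33 = (0.60)(0.85) − (-0.10)(-0.20) = 0.4900
det(I−A) = Σ_j (I−A)_1j·C_1j = (0.60)(0.8075) + (-0.10)(0.1900) + (-0.35)(0.1375) = 0.417375
adj(I−A) = Cᵀ =
  [ 0.8075   0.1125   0.2975]
  [ 0.1900   0.5175   0.0700]
  [ 0.1375   0.0450   0.4900]
(I − A)⁻¹ = adj(I−A) / det(I−A) ≈
  [   1.9347     0.2695     0.7128]
  [   0.4552     1.2399     0.1677]
  [   0.3294     0.1078     1.1740]
x = (I − A)⁻¹ d = adj(I−A)·d / det(I−A), with det(I−A) = 0.417375:
  x_R = (0.8075·200 + 0.1125·200 + 0.2975·375) / 0.417375 = 295.5625 / 0.417375 ≈ 708.146
  x_W = (0.1900·200 + 0.5175·200 + 0.0700·375) / 0.417375 = 167.75 / 0.417375 ≈ 401.917
  x_S = (0.1375·200 + 0.0450·200 + 0.4900·375) / 0.417375 = 220.25 / 0.417375 ≈ 527.703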